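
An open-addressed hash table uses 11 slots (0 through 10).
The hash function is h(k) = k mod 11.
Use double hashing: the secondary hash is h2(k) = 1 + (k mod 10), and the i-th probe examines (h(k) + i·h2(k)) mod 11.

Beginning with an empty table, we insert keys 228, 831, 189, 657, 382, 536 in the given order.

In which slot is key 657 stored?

228: h=8 => slot 8
831: h=6 => slot 6
189: h=2 => slot 2
657: h=8, h2=8, probe 8,5 => slot 5
382: h=8, h2=3, probe 8,0 => slot 0
536: h=8, h2=7, probe 8,4 => slot 4
Table: [382, ., 189, ., 536, 657, 831, ., 228, ., .]

5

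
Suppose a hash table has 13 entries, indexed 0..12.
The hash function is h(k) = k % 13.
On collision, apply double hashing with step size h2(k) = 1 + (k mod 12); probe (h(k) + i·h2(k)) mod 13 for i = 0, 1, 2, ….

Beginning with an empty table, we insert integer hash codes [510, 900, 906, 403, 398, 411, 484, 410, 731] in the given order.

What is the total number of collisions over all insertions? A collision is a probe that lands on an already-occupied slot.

6

510: h=3 → slot 3
900: h=3, h2=1, probe 3,4 → slot 4
906: h=9 → slot 9
403: h=0 → slot 0
398: h=8 → slot 8
411: h=8, h2=4, probe 8,12 → slot 12
484: h=3, h2=5, probe 3,8,0,5 → slot 5
410: h=7 → slot 7
731: h=3, h2=12, probe 3,2 → slot 2
Table: [403, —, 731, 510, 900, 484, —, 410, 398, 906, —, —, 411]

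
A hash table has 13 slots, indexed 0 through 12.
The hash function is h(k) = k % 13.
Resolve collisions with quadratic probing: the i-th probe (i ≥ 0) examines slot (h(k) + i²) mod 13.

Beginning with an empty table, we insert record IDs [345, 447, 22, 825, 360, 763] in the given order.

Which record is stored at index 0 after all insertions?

Insert 345: h=7, slot 7 empty => index 7.
Insert 447: h=5, slot 5 empty => index 5.
Insert 22: h=9, slot 9 empty => index 9.
Insert 825: h=6, slot 6 empty => index 6.
Insert 360: h=9, slot 9 occupied => index 10.
Insert 763: h=9, slots 9,10 occupied => index 0.
Table: [763, —, —, —, —, 447, 825, 345, —, 22, 360, —, —]

763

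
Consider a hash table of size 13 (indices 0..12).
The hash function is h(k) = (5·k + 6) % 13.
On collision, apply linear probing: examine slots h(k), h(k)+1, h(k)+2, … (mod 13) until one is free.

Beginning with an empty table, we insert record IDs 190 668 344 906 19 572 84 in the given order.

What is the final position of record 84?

190 hashes to 7; slot 7 is free -> place at 7.
668 hashes to 5; slot 5 is free -> place at 5.
344 hashes to 10; slot 10 is free -> place at 10.
906 hashes to 12; slot 12 is free -> place at 12.
19 hashes to 10; 10 taken -> place at 11.
572 hashes to 6; slot 6 is free -> place at 6.
84 hashes to 10; 10,11,12 taken -> place at 0.
Table: [84, _, _, _, _, 668, 572, 190, _, _, 344, 19, 906]

0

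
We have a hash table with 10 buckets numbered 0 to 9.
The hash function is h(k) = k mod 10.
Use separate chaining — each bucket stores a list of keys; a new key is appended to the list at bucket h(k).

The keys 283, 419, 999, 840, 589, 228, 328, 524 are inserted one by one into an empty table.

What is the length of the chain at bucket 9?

283 → bucket 3
419 → bucket 9
999 → bucket 9 (collision)
840 → bucket 0
589 → bucket 9 (collision)
228 → bucket 8
328 → bucket 8 (collision)
524 → bucket 4
Final buckets:
0: 840
1: .
2: .
3: 283
4: 524
5: .
6: .
7: .
8: 228 -> 328
9: 419 -> 999 -> 589

3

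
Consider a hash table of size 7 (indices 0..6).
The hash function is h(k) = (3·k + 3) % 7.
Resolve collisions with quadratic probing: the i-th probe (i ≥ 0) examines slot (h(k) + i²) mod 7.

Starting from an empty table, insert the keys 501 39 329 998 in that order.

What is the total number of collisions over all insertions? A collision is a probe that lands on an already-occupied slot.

501: h=1 → slot 1
39: h=1, probe 1,2 → slot 2
329: h=3 → slot 3
998: h=1, probe 1,2,5 → slot 5
Table: [_, 501, 39, 329, _, 998, _]

3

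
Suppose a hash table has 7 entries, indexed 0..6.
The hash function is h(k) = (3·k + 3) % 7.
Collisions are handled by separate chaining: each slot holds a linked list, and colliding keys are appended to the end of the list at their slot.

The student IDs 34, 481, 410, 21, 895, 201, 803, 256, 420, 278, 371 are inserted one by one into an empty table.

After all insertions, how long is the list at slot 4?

Insert 34: h=0, bucket 0 empty → new chain.
Insert 481: h=4, bucket 4 empty → new chain.
Insert 410: h=1, bucket 1 empty → new chain.
Insert 21: h=3, bucket 3 empty → new chain.
Insert 895: h=0, bucket 0 nonempty → append to chain.
Insert 201: h=4, bucket 4 nonempty → append to chain.
Insert 803: h=4, bucket 4 nonempty → append to chain.
Insert 256: h=1, bucket 1 nonempty → append to chain.
Insert 420: h=3, bucket 3 nonempty → append to chain.
Insert 278: h=4, bucket 4 nonempty → append to chain.
Insert 371: h=3, bucket 3 nonempty → append to chain.
Final buckets:
0: 34 -> 895
1: 410 -> 256
2: .
3: 21 -> 420 -> 371
4: 481 -> 201 -> 803 -> 278
5: .
6: .

4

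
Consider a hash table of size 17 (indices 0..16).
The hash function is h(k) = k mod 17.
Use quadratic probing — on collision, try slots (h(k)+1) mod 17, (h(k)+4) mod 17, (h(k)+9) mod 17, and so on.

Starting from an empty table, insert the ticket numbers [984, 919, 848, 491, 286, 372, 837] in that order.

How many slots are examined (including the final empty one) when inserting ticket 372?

4

Insert 984: h=15, slot 15 empty => index 15.
Insert 919: h=1, slot 1 empty => index 1.
Insert 848: h=15, slot 15 occupied => index 16.
Insert 491: h=15, slots 15,16 occupied => index 2.
Insert 286: h=14, slot 14 empty => index 14.
Insert 372: h=15, slots 15,16,2 occupied => index 7.
Insert 837: h=4, slot 4 empty => index 4.
Table: [—, 919, 491, —, 837, —, —, 372, —, —, —, —, —, —, 286, 984, 848]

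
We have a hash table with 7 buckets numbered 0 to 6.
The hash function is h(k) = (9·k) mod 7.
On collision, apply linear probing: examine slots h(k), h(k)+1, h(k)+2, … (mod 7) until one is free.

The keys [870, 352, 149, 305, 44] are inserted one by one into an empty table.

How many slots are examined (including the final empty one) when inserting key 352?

2

Insert 870: h=4, slot 4 empty => index 4.
Insert 352: h=4, slot 4 occupied => index 5.
Insert 149: h=4, slots 4,5 occupied => index 6.
Insert 305: h=1, slot 1 empty => index 1.
Insert 44: h=4, slots 4,5,6 occupied => index 0.
Table: [44, 305, —, —, 870, 352, 149]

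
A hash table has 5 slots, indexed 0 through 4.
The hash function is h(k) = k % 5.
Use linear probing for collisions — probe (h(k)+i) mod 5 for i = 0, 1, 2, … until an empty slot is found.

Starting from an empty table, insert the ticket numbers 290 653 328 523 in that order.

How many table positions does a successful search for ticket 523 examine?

Insert 290: h=0, slot 0 empty → index 0.
Insert 653: h=3, slot 3 empty → index 3.
Insert 328: h=3, slot 3 occupied → index 4.
Insert 523: h=3, slots 3,4,0 occupied → index 1.
Table: [290, 523, -, 653, 328]
Lookup 523: h=3, probe 3,4,0,1 → found at 1.

4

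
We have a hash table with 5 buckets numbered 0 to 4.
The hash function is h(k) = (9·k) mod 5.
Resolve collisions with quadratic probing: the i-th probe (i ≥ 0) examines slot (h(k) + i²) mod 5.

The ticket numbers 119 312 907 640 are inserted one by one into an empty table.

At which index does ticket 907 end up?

Insert 119: h=1, slot 1 empty => index 1.
Insert 312: h=3, slot 3 empty => index 3.
Insert 907: h=3, slot 3 occupied => index 4.
Insert 640: h=0, slot 0 empty => index 0.
Table: [640, 119, _, 312, 907]

4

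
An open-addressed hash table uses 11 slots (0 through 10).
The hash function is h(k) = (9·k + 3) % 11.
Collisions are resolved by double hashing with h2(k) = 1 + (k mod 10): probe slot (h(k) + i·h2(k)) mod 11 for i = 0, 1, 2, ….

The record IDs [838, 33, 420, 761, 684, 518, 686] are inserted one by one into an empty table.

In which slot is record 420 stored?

0

838: h=10 => slot 10
33: h=3 => slot 3
420: h=10, h2=1, probe 10,0 => slot 0
761: h=10, h2=2, probe 10,1 => slot 1
684: h=10, h2=5, probe 10,4 => slot 4
518: h=1, h2=9, probe 1,10,8 => slot 8
686: h=6 => slot 6
Table: [420, 761, —, 33, 684, —, 686, —, 518, —, 838]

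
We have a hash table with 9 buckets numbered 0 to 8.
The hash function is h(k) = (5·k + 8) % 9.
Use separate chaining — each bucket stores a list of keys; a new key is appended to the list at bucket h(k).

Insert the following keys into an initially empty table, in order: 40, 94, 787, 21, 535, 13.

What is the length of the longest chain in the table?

40 → bucket 1
94 → bucket 1 (collision)
787 → bucket 1 (collision)
21 → bucket 5
535 → bucket 1 (collision)
13 → bucket 1 (collision)
Final buckets:
0: -
1: 40 -> 94 -> 787 -> 535 -> 13
2: -
3: -
4: -
5: 21
6: -
7: -
8: -

5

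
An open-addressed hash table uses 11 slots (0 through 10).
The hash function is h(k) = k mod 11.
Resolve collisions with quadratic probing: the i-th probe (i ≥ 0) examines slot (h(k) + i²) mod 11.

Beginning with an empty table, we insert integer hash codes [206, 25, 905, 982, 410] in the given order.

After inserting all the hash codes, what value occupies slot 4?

905

206 hashes to 8; slot 8 is free → place at 8.
25 hashes to 3; slot 3 is free → place at 3.
905 hashes to 3; 3 taken → place at 4.
982 hashes to 3; 3,4 taken → place at 7.
410 hashes to 3; 3,4,7 taken → place at 1.
Table: [., 410, ., 25, 905, ., ., 982, 206, ., .]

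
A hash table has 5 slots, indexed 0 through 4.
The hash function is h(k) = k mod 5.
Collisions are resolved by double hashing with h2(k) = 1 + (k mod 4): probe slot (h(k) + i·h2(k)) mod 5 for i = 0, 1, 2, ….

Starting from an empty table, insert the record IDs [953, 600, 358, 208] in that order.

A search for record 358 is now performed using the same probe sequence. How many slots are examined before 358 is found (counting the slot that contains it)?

953: h=3 => slot 3
600: h=0 => slot 0
358: h=3, h2=3, probe 3,1 => slot 1
208: h=3, h2=1, probe 3,4 => slot 4
Table: [600, 358, ., 953, 208]
Lookup 358: h=3, h2=3, probe 3,1 → found at 1.

2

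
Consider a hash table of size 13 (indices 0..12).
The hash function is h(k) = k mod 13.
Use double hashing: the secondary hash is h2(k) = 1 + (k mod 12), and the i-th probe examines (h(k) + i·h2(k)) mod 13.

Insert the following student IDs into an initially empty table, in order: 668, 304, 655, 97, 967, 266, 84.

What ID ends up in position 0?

655

668: h=5 → slot 5
304: h=5, h2=5, probe 5,10 → slot 10
655: h=5, h2=8, probe 5,0 → slot 0
97: h=6 → slot 6
967: h=5, h2=8, probe 5,0,8 → slot 8
266: h=6, h2=3, probe 6,9 → slot 9
84: h=6, h2=1, probe 6,7 → slot 7
Table: [655, -, -, -, -, 668, 97, 84, 967, 266, 304, -, -]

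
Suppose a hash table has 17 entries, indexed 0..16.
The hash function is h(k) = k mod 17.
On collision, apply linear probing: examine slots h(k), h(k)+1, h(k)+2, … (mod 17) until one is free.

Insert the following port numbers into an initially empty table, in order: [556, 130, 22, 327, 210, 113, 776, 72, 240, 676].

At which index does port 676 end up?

556: h=12 -> slot 12
130: h=11 -> slot 11
22: h=5 -> slot 5
327: h=4 -> slot 4
210: h=6 -> slot 6
113: h=11, probe 11,12,13 -> slot 13
776: h=11, probe 11,12,13,14 -> slot 14
72: h=4, probe 4,5,6,7 -> slot 7
240: h=2 -> slot 2
676: h=13, probe 13,14,15 -> slot 15
Table: [_, _, 240, _, 327, 22, 210, 72, _, _, _, 130, 556, 113, 776, 676, _]

15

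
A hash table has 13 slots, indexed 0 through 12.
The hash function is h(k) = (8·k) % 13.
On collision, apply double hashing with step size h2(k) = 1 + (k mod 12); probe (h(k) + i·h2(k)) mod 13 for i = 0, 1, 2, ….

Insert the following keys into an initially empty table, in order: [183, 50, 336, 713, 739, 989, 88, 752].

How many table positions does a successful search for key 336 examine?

Insert 183: h=8, slot 8 empty -> index 8.
Insert 50: h=10, slot 10 empty -> index 10.
Insert 336: h=10, h2=1, slot 10 occupied -> index 11.
Insert 713: h=10, h2=6, slot 10 occupied -> index 3.
Insert 739: h=10, h2=8, slot 10 occupied -> index 5.
Insert 989: h=8, h2=6, slot 8 occupied -> index 1.
Insert 88: h=2, slot 2 empty -> index 2.
Insert 752: h=10, h2=9, slot 10 occupied -> index 6.
Table: [—, 989, 88, 713, —, 739, 752, —, 183, —, 50, 336, —]
Lookup 336: h=10, h2=1, probe 10,11 → found at 11.

2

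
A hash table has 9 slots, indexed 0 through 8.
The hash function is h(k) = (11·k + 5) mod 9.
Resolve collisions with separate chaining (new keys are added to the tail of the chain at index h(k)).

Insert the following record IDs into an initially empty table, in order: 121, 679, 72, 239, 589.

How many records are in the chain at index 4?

3

Insert 121: h=4, bucket 4 empty → new chain.
Insert 679: h=4, bucket 4 nonempty → append to chain.
Insert 72: h=5, bucket 5 empty → new chain.
Insert 239: h=6, bucket 6 empty → new chain.
Insert 589: h=4, bucket 4 nonempty → append to chain.
Final buckets:
0: —
1: —
2: —
3: —
4: 121 -> 679 -> 589
5: 72
6: 239
7: —
8: —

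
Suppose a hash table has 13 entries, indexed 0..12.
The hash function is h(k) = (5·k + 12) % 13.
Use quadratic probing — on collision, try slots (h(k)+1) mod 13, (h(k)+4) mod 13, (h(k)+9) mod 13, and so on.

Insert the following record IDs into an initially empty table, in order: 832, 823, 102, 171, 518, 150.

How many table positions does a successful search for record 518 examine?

2

832: h=12 -> slot 12
823: h=6 -> slot 6
102: h=2 -> slot 2
171: h=9 -> slot 9
518: h=2, probe 2,3 -> slot 3
150: h=8 -> slot 8
Table: [—, —, 102, 518, —, —, 823, —, 150, 171, —, —, 832]
Lookup 518: h=2, probe 2,3 → found at 3.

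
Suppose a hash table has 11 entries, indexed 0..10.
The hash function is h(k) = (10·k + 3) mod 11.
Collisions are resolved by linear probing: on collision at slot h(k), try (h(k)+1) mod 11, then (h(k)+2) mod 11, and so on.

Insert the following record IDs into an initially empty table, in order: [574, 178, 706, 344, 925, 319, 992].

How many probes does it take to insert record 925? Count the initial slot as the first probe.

574: h=1 => slot 1
178: h=1, probe 1,2 => slot 2
706: h=1, probe 1,2,3 => slot 3
344: h=0 => slot 0
925: h=2, probe 2,3,4 => slot 4
319: h=3, probe 3,4,5 => slot 5
992: h=1, probe 1,2,3,4,5,6 => slot 6
Table: [344, 574, 178, 706, 925, 319, 992, -, -, -, -]

3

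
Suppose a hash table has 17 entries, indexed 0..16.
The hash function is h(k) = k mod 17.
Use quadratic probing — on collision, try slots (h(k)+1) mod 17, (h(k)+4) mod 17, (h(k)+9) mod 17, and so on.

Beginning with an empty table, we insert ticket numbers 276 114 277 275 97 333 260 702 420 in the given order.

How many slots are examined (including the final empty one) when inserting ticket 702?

3

276 hashes to 4; slot 4 is free → place at 4.
114 hashes to 12; slot 12 is free → place at 12.
277 hashes to 5; slot 5 is free → place at 5.
275 hashes to 3; slot 3 is free → place at 3.
97 hashes to 12; 12 taken → place at 13.
333 hashes to 10; slot 10 is free → place at 10.
260 hashes to 5; 5 taken → place at 6.
702 hashes to 5; 5,6 taken → place at 9.
420 hashes to 12; 12,13 taken → place at 16.
Table: [—, —, —, 275, 276, 277, 260, —, —, 702, 333, —, 114, 97, —, —, 420]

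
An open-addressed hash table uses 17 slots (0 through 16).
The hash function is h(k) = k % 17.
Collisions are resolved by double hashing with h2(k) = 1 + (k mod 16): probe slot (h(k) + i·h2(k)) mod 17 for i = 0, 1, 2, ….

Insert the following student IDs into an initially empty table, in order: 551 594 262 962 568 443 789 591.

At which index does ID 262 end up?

551 hashes to 7; slot 7 is free -> place at 7.
594 hashes to 16; slot 16 is free -> place at 16.
262 hashes to 7, h2=7; 7 taken -> place at 14.
962 hashes to 10; slot 10 is free -> place at 10.
568 hashes to 7, h2=9; 7,16 taken -> place at 8.
443 hashes to 1; slot 1 is free -> place at 1.
789 hashes to 7, h2=6; 7 taken -> place at 13.
591 hashes to 13, h2=16; 13 taken -> place at 12.
Table: [—, 443, —, —, —, —, —, 551, 568, —, 962, —, 591, 789, 262, —, 594]

14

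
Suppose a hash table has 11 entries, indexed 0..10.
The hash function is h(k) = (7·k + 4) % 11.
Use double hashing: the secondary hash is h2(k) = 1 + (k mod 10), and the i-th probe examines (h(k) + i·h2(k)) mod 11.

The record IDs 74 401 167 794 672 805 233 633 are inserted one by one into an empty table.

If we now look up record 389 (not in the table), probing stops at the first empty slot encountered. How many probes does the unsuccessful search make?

2

74: h=5 → slot 5
401: h=6 → slot 6
167: h=7 → slot 7
794: h=7, h2=5, probe 7,1 → slot 1
672: h=0 → slot 0
805: h=7, h2=6, probe 7,2 → slot 2
233: h=7, h2=4, probe 7,0,4 → slot 4
633: h=2, h2=4, probe 2,6,10 → slot 10
Table: [672, 794, 805, ∅, 233, 74, 401, 167, ∅, ∅, 633]
Lookup 389: h=10, h2=10, probe 10,9 → slot 9 empty, not found.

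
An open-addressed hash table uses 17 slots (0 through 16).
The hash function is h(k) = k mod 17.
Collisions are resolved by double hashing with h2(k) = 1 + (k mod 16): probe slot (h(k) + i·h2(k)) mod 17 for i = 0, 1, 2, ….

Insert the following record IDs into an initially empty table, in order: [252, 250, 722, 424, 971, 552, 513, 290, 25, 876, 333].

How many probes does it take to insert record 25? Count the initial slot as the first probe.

3

Insert 252: h=14, slot 14 empty => index 14.
Insert 250: h=12, slot 12 empty => index 12.
Insert 722: h=8, slot 8 empty => index 8.
Insert 424: h=16, slot 16 empty => index 16.
Insert 971: h=2, slot 2 empty => index 2.
Insert 552: h=8, h2=9, slot 8 occupied => index 0.
Insert 513: h=3, slot 3 empty => index 3.
Insert 290: h=1, slot 1 empty => index 1.
Insert 25: h=8, h2=10, slots 8,1 occupied => index 11.
Insert 876: h=9, slot 9 empty => index 9.
Insert 333: h=10, slot 10 empty => index 10.
Table: [552, 290, 971, 513, -, -, -, -, 722, 876, 333, 25, 250, -, 252, -, 424]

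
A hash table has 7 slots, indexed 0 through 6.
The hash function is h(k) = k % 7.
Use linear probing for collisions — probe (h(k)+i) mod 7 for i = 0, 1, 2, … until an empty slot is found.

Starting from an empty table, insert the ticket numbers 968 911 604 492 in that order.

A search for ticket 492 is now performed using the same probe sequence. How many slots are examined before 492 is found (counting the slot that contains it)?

3

968 hashes to 2; slot 2 is free -> place at 2.
911 hashes to 1; slot 1 is free -> place at 1.
604 hashes to 2; 2 taken -> place at 3.
492 hashes to 2; 2,3 taken -> place at 4.
Table: [., 911, 968, 604, 492, ., .]
Lookup 492: h=2, probe 2,3,4 → found at 4.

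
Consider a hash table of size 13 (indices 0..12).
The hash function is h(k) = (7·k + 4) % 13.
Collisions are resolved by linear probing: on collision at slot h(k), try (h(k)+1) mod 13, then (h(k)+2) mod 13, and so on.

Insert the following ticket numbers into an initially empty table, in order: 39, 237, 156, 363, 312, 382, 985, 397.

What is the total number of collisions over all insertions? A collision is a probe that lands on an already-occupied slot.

39: h=4 -> slot 4
237: h=12 -> slot 12
156: h=4, probe 4,5 -> slot 5
363: h=10 -> slot 10
312: h=4, probe 4,5,6 -> slot 6
382: h=0 -> slot 0
985: h=9 -> slot 9
397: h=1 -> slot 1
Table: [382, 397, —, —, 39, 156, 312, —, —, 985, 363, —, 237]

3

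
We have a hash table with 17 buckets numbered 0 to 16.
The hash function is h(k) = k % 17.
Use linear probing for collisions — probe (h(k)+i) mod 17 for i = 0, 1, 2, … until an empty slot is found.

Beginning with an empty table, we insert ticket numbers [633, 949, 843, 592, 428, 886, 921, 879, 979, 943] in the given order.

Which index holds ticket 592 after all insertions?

15

633: h=4 -> slot 4
949: h=14 -> slot 14
843: h=10 -> slot 10
592: h=14, probe 14,15 -> slot 15
428: h=3 -> slot 3
886: h=2 -> slot 2
921: h=3, probe 3,4,5 -> slot 5
879: h=12 -> slot 12
979: h=10, probe 10,11 -> slot 11
943: h=8 -> slot 8
Table: [∅, ∅, 886, 428, 633, 921, ∅, ∅, 943, ∅, 843, 979, 879, ∅, 949, 592, ∅]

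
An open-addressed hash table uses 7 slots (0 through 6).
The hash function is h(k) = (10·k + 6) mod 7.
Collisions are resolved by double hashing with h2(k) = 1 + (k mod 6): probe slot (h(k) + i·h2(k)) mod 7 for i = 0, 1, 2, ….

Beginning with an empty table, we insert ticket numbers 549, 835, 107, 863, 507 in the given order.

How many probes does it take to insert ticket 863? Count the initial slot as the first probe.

3

Insert 549: h=1, slot 1 empty => index 1.
Insert 835: h=5, slot 5 empty => index 5.
Insert 107: h=5, h2=6, slot 5 occupied => index 4.
Insert 863: h=5, h2=6, slots 5,4 occupied => index 3.
Insert 507: h=1, h2=4, slots 1,5 occupied => index 2.
Table: [-, 549, 507, 863, 107, 835, -]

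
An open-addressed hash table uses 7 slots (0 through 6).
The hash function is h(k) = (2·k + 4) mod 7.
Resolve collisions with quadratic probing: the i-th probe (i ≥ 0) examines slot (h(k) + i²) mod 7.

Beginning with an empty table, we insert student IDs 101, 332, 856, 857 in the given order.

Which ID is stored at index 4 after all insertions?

101 hashes to 3; slot 3 is free => place at 3.
332 hashes to 3; 3 taken => place at 4.
856 hashes to 1; slot 1 is free => place at 1.
857 hashes to 3; 3,4 taken => place at 0.
Table: [857, 856, -, 101, 332, -, -]

332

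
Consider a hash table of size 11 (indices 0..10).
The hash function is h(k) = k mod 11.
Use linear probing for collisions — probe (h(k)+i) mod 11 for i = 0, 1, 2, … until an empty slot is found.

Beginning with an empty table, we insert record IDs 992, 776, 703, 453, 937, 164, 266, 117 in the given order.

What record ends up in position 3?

Insert 992: h=2, slot 2 empty => index 2.
Insert 776: h=6, slot 6 empty => index 6.
Insert 703: h=10, slot 10 empty => index 10.
Insert 453: h=2, slot 2 occupied => index 3.
Insert 937: h=2, slots 2,3 occupied => index 4.
Insert 164: h=10, slot 10 occupied => index 0.
Insert 266: h=2, slots 2,3,4 occupied => index 5.
Insert 117: h=7, slot 7 empty => index 7.
Table: [164, —, 992, 453, 937, 266, 776, 117, —, —, 703]

453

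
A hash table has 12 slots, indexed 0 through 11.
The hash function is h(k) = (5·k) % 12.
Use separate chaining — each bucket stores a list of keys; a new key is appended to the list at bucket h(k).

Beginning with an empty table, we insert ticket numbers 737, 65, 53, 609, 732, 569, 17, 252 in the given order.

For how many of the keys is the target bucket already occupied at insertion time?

737 → bucket 1
65 → bucket 1 (collision)
53 → bucket 1 (collision)
609 → bucket 9
732 → bucket 0
569 → bucket 1 (collision)
17 → bucket 1 (collision)
252 → bucket 0 (collision)
Final buckets:
0: 732 -> 252
1: 737 -> 65 -> 53 -> 569 -> 17
2: —
3: —
4: —
5: —
6: —
7: —
8: —
9: 609
10: —
11: —

5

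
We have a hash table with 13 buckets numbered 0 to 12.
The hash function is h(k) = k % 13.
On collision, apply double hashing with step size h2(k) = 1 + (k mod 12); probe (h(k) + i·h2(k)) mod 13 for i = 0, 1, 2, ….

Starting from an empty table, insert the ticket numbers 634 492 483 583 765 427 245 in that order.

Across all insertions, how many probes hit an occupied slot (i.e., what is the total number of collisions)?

634: h=10 => slot 10
492: h=11 => slot 11
483: h=2 => slot 2
583: h=11, h2=8, probe 11,6 => slot 6
765: h=11, h2=10, probe 11,8 => slot 8
427: h=11, h2=8, probe 11,6,1 => slot 1
245: h=11, h2=6, probe 11,4 => slot 4
Table: [_, 427, 483, _, 245, _, 583, _, 765, _, 634, 492, _]

5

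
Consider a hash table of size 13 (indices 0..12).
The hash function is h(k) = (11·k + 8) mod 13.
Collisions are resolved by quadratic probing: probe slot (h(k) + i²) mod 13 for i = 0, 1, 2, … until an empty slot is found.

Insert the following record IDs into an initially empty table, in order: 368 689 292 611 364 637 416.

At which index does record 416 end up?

368: h=0 -> slot 0
689: h=8 -> slot 8
292: h=9 -> slot 9
611: h=8, probe 8,9,12 -> slot 12
364: h=8, probe 8,9,12,4 -> slot 4
637: h=8, probe 8,9,12,4,11 -> slot 11
416: h=8, probe 8,9,12,4,11,7 -> slot 7
Table: [368, —, —, —, 364, —, —, 416, 689, 292, —, 637, 611]

7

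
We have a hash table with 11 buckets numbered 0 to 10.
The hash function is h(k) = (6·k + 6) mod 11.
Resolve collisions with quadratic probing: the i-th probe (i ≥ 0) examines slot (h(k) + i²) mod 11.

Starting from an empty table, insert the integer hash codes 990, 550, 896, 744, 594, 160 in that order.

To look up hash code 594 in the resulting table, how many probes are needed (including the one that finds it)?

3

990: h=6 => slot 6
550: h=6, probe 6,7 => slot 7
896: h=3 => slot 3
744: h=4 => slot 4
594: h=6, probe 6,7,10 => slot 10
160: h=9 => slot 9
Table: [∅, ∅, ∅, 896, 744, ∅, 990, 550, ∅, 160, 594]
Lookup 594: h=6, probe 6,7,10 → found at 10.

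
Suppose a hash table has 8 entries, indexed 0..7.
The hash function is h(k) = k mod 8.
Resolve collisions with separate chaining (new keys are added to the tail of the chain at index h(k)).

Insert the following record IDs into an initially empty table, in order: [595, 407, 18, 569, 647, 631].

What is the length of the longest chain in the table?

3

Insert 595: h=3, bucket 3 empty -> new chain.
Insert 407: h=7, bucket 7 empty -> new chain.
Insert 18: h=2, bucket 2 empty -> new chain.
Insert 569: h=1, bucket 1 empty -> new chain.
Insert 647: h=7, bucket 7 nonempty -> append to chain.
Insert 631: h=7, bucket 7 nonempty -> append to chain.
Final buckets:
0: -
1: 569
2: 18
3: 595
4: -
5: -
6: -
7: 407 -> 647 -> 631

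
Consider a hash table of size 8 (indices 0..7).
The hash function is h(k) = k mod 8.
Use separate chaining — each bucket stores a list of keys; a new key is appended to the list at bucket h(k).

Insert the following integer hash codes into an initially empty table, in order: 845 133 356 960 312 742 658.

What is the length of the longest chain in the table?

845 → bucket 5
133 → bucket 5 (collision)
356 → bucket 4
960 → bucket 0
312 → bucket 0 (collision)
742 → bucket 6
658 → bucket 2
Final buckets:
0: 960 -> 312
1: —
2: 658
3: —
4: 356
5: 845 -> 133
6: 742
7: —

2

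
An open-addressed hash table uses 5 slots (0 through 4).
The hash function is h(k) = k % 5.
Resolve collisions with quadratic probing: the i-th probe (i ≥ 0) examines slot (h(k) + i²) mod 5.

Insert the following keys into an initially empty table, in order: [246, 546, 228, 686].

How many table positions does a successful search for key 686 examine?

246 hashes to 1; slot 1 is free => place at 1.
546 hashes to 1; 1 taken => place at 2.
228 hashes to 3; slot 3 is free => place at 3.
686 hashes to 1; 1,2 taken => place at 0.
Table: [686, 246, 546, 228, _]
Lookup 686: h=1, probe 1,2,0 → found at 0.

3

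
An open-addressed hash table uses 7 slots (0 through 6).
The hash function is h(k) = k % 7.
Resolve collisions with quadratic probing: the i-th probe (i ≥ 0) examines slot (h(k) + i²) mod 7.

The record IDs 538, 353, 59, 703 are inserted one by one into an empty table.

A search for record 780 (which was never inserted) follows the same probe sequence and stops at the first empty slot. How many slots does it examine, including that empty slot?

4

Insert 538: h=6, slot 6 empty → index 6.
Insert 353: h=3, slot 3 empty → index 3.
Insert 59: h=3, slot 3 occupied → index 4.
Insert 703: h=3, slots 3,4 occupied → index 0.
Table: [703, ∅, ∅, 353, 59, ∅, 538]
Lookup 780: h=3, probe 3,4,0,5 → slot 5 empty, not found.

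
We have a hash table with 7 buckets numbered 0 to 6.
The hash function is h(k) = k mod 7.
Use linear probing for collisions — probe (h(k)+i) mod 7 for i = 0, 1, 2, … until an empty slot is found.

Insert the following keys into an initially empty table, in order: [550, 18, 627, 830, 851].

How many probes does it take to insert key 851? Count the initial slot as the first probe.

5

Insert 550: h=4, slot 4 empty -> index 4.
Insert 18: h=4, slot 4 occupied -> index 5.
Insert 627: h=4, slots 4,5 occupied -> index 6.
Insert 830: h=4, slots 4,5,6 occupied -> index 0.
Insert 851: h=4, slots 4,5,6,0 occupied -> index 1.
Table: [830, 851, _, _, 550, 18, 627]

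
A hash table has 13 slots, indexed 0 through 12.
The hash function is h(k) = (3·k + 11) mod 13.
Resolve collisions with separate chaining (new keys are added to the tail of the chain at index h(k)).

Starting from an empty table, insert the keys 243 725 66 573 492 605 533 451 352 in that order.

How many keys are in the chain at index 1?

Insert 243: h=12, bucket 12 empty -> new chain.
Insert 725: h=2, bucket 2 empty -> new chain.
Insert 66: h=1, bucket 1 empty -> new chain.
Insert 573: h=1, bucket 1 nonempty -> append to chain.
Insert 492: h=5, bucket 5 empty -> new chain.
Insert 605: h=6, bucket 6 empty -> new chain.
Insert 533: h=11, bucket 11 empty -> new chain.
Insert 451: h=12, bucket 12 nonempty -> append to chain.
Insert 352: h=1, bucket 1 nonempty -> append to chain.
Final buckets:
0: ∅
1: 66 -> 573 -> 352
2: 725
3: ∅
4: ∅
5: 492
6: 605
7: ∅
8: ∅
9: ∅
10: ∅
11: 533
12: 243 -> 451

3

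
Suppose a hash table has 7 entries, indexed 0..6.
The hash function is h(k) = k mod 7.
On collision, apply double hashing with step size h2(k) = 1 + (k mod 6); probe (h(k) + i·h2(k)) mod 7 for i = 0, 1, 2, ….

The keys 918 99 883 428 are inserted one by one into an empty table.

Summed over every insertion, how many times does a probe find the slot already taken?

3

Insert 918: h=1, slot 1 empty -> index 1.
Insert 99: h=1, h2=4, slot 1 occupied -> index 5.
Insert 883: h=1, h2=2, slot 1 occupied -> index 3.
Insert 428: h=1, h2=3, slot 1 occupied -> index 4.
Table: [-, 918, -, 883, 428, 99, -]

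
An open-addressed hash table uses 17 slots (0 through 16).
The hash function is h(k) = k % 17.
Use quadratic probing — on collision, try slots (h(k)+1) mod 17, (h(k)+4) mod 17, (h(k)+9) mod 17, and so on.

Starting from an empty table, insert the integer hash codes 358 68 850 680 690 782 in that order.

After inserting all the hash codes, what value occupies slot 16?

782

Insert 358: h=1, slot 1 empty => index 1.
Insert 68: h=0, slot 0 empty => index 0.
Insert 850: h=0, slots 0,1 occupied => index 4.
Insert 680: h=0, slots 0,1,4 occupied => index 9.
Insert 690: h=10, slot 10 empty => index 10.
Insert 782: h=0, slots 0,1,4,9 occupied => index 16.
Table: [68, 358, ., ., 850, ., ., ., ., 680, 690, ., ., ., ., ., 782]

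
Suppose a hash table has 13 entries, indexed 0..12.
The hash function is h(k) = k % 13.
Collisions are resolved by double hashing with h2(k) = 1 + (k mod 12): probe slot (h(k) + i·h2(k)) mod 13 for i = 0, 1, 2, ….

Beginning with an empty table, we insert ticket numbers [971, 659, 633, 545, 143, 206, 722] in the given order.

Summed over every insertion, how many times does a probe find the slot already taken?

2

971 hashes to 9; slot 9 is free → place at 9.
659 hashes to 9, h2=12; 9 taken → place at 8.
633 hashes to 9, h2=10; 9 taken → place at 6.
545 hashes to 12; slot 12 is free → place at 12.
143 hashes to 0; slot 0 is free → place at 0.
206 hashes to 11; slot 11 is free → place at 11.
722 hashes to 7; slot 7 is free → place at 7.
Table: [143, ., ., ., ., ., 633, 722, 659, 971, ., 206, 545]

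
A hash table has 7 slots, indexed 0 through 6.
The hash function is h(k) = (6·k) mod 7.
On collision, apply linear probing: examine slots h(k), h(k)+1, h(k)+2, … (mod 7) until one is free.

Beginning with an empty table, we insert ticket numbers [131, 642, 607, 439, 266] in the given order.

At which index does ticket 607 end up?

131: h=2 => slot 2
642: h=2, probe 2,3 => slot 3
607: h=2, probe 2,3,4 => slot 4
439: h=2, probe 2,3,4,5 => slot 5
266: h=0 => slot 0
Table: [266, ∅, 131, 642, 607, 439, ∅]

4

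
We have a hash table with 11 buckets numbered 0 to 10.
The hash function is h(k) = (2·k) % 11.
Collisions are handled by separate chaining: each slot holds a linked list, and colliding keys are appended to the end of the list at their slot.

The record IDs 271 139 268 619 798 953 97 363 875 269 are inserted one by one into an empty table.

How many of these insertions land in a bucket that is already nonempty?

271 → bucket 3
139 → bucket 3 (collision)
268 → bucket 8
619 → bucket 6
798 → bucket 1
953 → bucket 3 (collision)
97 → bucket 7
363 → bucket 0
875 → bucket 1 (collision)
269 → bucket 10
Final buckets:
0: 363
1: 798 -> 875
2: ∅
3: 271 -> 139 -> 953
4: ∅
5: ∅
6: 619
7: 97
8: 268
9: ∅
10: 269

3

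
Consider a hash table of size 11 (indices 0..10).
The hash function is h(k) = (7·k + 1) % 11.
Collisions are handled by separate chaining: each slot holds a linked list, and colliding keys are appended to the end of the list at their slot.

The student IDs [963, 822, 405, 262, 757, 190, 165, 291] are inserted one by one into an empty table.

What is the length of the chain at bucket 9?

3

Insert 963: h=10, bucket 10 empty -> new chain.
Insert 822: h=2, bucket 2 empty -> new chain.
Insert 405: h=9, bucket 9 empty -> new chain.
Insert 262: h=9, bucket 9 nonempty -> append to chain.
Insert 757: h=9, bucket 9 nonempty -> append to chain.
Insert 190: h=0, bucket 0 empty -> new chain.
Insert 165: h=1, bucket 1 empty -> new chain.
Insert 291: h=3, bucket 3 empty -> new chain.
Final buckets:
0: 190
1: 165
2: 822
3: 291
4: —
5: —
6: —
7: —
8: —
9: 405 -> 262 -> 757
10: 963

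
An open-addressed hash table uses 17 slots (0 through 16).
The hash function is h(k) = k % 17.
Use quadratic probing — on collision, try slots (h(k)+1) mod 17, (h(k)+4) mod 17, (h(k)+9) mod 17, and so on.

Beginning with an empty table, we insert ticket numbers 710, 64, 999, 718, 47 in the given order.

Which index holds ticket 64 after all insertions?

14

Insert 710: h=13, slot 13 empty => index 13.
Insert 64: h=13, slot 13 occupied => index 14.
Insert 999: h=13, slots 13,14 occupied => index 0.
Insert 718: h=4, slot 4 empty => index 4.
Insert 47: h=13, slots 13,14,0 occupied => index 5.
Table: [999, —, —, —, 718, 47, —, —, —, —, —, —, —, 710, 64, —, —]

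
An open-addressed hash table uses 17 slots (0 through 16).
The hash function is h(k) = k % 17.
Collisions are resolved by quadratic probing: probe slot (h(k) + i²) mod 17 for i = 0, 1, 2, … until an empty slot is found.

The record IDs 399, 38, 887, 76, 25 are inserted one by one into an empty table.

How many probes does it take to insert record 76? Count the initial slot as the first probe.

Insert 399: h=8, slot 8 empty => index 8.
Insert 38: h=4, slot 4 empty => index 4.
Insert 887: h=3, slot 3 empty => index 3.
Insert 76: h=8, slot 8 occupied => index 9.
Insert 25: h=8, slots 8,9 occupied => index 12.
Table: [., ., ., 887, 38, ., ., ., 399, 76, ., ., 25, ., ., ., .]

2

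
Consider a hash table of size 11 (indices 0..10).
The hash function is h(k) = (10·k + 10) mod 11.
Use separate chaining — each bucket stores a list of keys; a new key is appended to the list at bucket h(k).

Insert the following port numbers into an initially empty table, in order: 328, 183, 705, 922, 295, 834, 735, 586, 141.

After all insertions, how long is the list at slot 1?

Insert 328: h=1, bucket 1 empty -> new chain.
Insert 183: h=3, bucket 3 empty -> new chain.
Insert 705: h=9, bucket 9 empty -> new chain.
Insert 922: h=1, bucket 1 nonempty -> append to chain.
Insert 295: h=1, bucket 1 nonempty -> append to chain.
Insert 834: h=1, bucket 1 nonempty -> append to chain.
Insert 735: h=1, bucket 1 nonempty -> append to chain.
Insert 586: h=7, bucket 7 empty -> new chain.
Insert 141: h=1, bucket 1 nonempty -> append to chain.
Final buckets:
0: -
1: 328 -> 922 -> 295 -> 834 -> 735 -> 141
2: -
3: 183
4: -
5: -
6: -
7: 586
8: -
9: 705
10: -

6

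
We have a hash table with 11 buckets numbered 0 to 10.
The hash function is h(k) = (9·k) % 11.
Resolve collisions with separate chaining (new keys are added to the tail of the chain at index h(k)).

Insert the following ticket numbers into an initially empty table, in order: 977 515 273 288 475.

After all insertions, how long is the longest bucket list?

3

Insert 977: h=4, bucket 4 empty → new chain.
Insert 515: h=4, bucket 4 nonempty → append to chain.
Insert 273: h=4, bucket 4 nonempty → append to chain.
Insert 288: h=7, bucket 7 empty → new chain.
Insert 475: h=7, bucket 7 nonempty → append to chain.
Final buckets:
0: .
1: .
2: .
3: .
4: 977 -> 515 -> 273
5: .
6: .
7: 288 -> 475
8: .
9: .
10: .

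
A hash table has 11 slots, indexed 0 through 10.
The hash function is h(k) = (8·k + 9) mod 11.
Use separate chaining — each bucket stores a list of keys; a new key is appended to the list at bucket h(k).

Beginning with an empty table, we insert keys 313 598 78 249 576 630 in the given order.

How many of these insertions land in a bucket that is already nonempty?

313 -> bucket 5
598 -> bucket 8
78 -> bucket 6
249 -> bucket 10
576 -> bucket 8 (collision)
630 -> bucket 0
Final buckets:
0: 630
1: _
2: _
3: _
4: _
5: 313
6: 78
7: _
8: 598 -> 576
9: _
10: 249

1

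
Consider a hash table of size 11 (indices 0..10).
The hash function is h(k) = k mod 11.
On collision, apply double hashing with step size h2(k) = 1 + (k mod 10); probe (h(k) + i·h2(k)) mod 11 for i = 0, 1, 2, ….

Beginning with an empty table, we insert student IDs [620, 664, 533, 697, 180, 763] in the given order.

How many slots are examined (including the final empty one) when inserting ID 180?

Insert 620: h=4, slot 4 empty => index 4.
Insert 664: h=4, h2=5, slot 4 occupied => index 9.
Insert 533: h=5, slot 5 empty => index 5.
Insert 697: h=4, h2=8, slot 4 occupied => index 1.
Insert 180: h=4, h2=1, slots 4,5 occupied => index 6.
Insert 763: h=4, h2=4, slot 4 occupied => index 8.
Table: [∅, 697, ∅, ∅, 620, 533, 180, ∅, 763, 664, ∅]

3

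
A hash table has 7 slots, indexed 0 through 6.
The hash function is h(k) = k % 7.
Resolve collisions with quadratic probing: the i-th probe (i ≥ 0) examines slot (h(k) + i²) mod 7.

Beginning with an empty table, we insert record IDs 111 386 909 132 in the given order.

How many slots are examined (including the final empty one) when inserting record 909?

2

111 hashes to 6; slot 6 is free -> place at 6.
386 hashes to 1; slot 1 is free -> place at 1.
909 hashes to 6; 6 taken -> place at 0.
132 hashes to 6; 6,0 taken -> place at 3.
Table: [909, 386, ., 132, ., ., 111]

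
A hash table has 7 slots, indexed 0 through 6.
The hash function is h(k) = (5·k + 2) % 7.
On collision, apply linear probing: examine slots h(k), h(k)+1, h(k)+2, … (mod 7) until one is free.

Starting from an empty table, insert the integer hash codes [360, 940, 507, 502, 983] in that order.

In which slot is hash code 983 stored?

0

360 hashes to 3; slot 3 is free -> place at 3.
940 hashes to 5; slot 5 is free -> place at 5.
507 hashes to 3; 3 taken -> place at 4.
502 hashes to 6; slot 6 is free -> place at 6.
983 hashes to 3; 3,4,5,6 taken -> place at 0.
Table: [983, ., ., 360, 507, 940, 502]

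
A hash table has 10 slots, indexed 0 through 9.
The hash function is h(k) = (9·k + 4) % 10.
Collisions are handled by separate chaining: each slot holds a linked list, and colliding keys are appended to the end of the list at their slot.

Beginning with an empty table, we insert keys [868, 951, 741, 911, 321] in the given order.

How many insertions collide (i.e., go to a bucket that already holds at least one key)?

3

868 -> bucket 6
951 -> bucket 3
741 -> bucket 3 (collision)
911 -> bucket 3 (collision)
321 -> bucket 3 (collision)
Final buckets:
0: -
1: -
2: -
3: 951 -> 741 -> 911 -> 321
4: -
5: -
6: 868
7: -
8: -
9: -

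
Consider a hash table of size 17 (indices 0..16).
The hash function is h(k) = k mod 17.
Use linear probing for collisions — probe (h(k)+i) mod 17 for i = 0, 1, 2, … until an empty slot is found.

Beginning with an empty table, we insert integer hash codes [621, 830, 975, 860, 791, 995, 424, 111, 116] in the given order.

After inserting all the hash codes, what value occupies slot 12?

995

621: h=9 -> slot 9
830: h=14 -> slot 14
975: h=6 -> slot 6
860: h=10 -> slot 10
791: h=9, probe 9,10,11 -> slot 11
995: h=9, probe 9,10,11,12 -> slot 12
424: h=16 -> slot 16
111: h=9, probe 9,10,11,12,13 -> slot 13
116: h=14, probe 14,15 -> slot 15
Table: [-, -, -, -, -, -, 975, -, -, 621, 860, 791, 995, 111, 830, 116, 424]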